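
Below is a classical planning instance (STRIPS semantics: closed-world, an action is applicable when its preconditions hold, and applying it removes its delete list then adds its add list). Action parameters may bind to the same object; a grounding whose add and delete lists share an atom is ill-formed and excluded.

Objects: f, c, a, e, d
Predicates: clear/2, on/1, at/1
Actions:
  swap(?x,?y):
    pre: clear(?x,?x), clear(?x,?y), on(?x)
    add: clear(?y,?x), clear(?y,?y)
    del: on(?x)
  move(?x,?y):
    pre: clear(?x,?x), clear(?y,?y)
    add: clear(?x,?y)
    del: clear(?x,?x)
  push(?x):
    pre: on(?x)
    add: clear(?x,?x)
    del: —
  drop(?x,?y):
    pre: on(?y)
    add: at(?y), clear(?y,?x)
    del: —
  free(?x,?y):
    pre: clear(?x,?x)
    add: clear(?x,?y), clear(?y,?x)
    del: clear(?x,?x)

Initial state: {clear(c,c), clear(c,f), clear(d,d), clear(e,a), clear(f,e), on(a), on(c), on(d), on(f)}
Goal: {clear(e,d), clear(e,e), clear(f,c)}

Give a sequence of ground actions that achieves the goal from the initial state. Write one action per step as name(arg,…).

swap(c,f); swap(f,e); free(d,e)

1. swap(c,f)  →  {clear(c,c), clear(c,f), clear(d,d), clear(e,a), clear(f,c), clear(f,e), clear(f,f), on(a), on(d), on(f)}
2. swap(f,e)  →  {clear(c,c), clear(c,f), clear(d,d), clear(e,a), clear(e,e), clear(e,f), clear(f,c), clear(f,e), clear(f,f), on(a), on(d)}
3. free(d,e)  →  {clear(c,c), clear(c,f), clear(d,e), clear(e,a), clear(e,d), clear(e,e), clear(e,f), clear(f,c), clear(f,e), clear(f,f), on(a), on(d)}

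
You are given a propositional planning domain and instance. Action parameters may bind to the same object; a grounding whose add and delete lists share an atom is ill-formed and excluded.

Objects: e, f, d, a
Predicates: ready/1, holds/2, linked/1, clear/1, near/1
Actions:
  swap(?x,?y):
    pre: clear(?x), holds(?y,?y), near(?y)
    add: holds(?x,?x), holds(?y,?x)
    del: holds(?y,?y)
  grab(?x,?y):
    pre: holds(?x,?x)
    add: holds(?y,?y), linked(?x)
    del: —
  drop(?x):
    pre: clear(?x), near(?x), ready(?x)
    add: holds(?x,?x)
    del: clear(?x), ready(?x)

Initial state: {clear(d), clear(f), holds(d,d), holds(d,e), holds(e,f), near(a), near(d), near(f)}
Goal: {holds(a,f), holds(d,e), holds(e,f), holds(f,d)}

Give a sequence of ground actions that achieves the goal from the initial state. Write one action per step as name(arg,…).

grab(d,a); swap(f,a); swap(d,f)

1. grab(d,a)  →  {clear(d), clear(f), holds(a,a), holds(d,d), holds(d,e), holds(e,f), linked(d), near(a), near(d), near(f)}
2. swap(f,a)  →  {clear(d), clear(f), holds(a,f), holds(d,d), holds(d,e), holds(e,f), holds(f,f), linked(d), near(a), near(d), near(f)}
3. swap(d,f)  →  {clear(d), clear(f), holds(a,f), holds(d,d), holds(d,e), holds(e,f), holds(f,d), linked(d), near(a), near(d), near(f)}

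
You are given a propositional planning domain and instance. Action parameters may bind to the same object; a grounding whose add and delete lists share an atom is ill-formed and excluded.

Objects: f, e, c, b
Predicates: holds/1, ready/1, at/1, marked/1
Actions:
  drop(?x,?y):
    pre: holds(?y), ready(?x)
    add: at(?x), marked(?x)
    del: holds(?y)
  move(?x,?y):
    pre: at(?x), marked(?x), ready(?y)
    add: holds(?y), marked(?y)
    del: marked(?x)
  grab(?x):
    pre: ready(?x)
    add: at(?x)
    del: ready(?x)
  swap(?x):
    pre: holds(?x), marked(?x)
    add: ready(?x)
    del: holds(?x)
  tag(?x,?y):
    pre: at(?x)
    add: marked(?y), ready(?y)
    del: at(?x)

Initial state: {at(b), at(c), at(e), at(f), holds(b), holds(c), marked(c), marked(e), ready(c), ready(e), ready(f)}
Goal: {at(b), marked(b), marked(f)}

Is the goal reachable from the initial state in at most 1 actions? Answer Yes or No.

No

1. drop(f,c)  →  {at(b), at(c), at(e), at(f), holds(b), marked(c), marked(e), marked(f), ready(c), ready(e), ready(f)}
2. tag(f,b)  →  {at(b), at(c), at(e), holds(b), marked(b), marked(c), marked(e), marked(f), ready(b), ready(c), ready(e), ready(f)}
optimal plan length = 2; 2 > 1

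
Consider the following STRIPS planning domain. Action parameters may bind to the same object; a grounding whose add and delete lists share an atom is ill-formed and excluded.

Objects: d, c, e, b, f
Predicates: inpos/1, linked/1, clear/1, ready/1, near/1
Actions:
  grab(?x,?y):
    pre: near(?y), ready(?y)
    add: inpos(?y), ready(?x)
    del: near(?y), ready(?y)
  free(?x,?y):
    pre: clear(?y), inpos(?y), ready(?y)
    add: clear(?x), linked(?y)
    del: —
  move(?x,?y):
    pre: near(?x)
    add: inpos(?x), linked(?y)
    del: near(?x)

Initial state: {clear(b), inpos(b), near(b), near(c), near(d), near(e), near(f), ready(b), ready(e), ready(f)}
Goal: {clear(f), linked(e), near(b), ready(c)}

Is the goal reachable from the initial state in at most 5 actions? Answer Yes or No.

1. grab(c,e)  →  {clear(b), inpos(b), inpos(e), near(b), near(c), near(d), near(f), ready(b), ready(c), ready(f)}
2. free(f,b)  →  {clear(b), clear(f), inpos(b), inpos(e), linked(b), near(b), near(c), near(d), near(f), ready(b), ready(c), ready(f)}
3. move(d,e)  →  {clear(b), clear(f), inpos(b), inpos(d), inpos(e), linked(b), linked(e), near(b), near(c), near(f), ready(b), ready(c), ready(f)}
optimal plan length = 3; 3 ≤ 5

Yes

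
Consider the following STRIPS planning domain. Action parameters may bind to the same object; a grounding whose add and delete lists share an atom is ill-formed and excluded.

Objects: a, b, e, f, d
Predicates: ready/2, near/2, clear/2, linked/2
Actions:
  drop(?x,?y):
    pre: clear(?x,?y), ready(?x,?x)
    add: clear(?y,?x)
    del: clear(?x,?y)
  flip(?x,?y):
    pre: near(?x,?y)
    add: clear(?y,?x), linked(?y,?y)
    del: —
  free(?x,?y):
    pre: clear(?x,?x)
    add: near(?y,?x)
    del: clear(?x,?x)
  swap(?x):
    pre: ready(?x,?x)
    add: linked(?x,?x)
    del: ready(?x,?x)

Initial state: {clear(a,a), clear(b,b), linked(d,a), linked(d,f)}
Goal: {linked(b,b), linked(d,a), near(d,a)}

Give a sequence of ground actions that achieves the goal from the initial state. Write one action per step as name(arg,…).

free(a,d); free(b,a); flip(a,b)

1. free(a,d)  →  {clear(b,b), linked(d,a), linked(d,f), near(d,a)}
2. free(b,a)  →  {linked(d,a), linked(d,f), near(a,b), near(d,a)}
3. flip(a,b)  →  {clear(b,a), linked(b,b), linked(d,a), linked(d,f), near(a,b), near(d,a)}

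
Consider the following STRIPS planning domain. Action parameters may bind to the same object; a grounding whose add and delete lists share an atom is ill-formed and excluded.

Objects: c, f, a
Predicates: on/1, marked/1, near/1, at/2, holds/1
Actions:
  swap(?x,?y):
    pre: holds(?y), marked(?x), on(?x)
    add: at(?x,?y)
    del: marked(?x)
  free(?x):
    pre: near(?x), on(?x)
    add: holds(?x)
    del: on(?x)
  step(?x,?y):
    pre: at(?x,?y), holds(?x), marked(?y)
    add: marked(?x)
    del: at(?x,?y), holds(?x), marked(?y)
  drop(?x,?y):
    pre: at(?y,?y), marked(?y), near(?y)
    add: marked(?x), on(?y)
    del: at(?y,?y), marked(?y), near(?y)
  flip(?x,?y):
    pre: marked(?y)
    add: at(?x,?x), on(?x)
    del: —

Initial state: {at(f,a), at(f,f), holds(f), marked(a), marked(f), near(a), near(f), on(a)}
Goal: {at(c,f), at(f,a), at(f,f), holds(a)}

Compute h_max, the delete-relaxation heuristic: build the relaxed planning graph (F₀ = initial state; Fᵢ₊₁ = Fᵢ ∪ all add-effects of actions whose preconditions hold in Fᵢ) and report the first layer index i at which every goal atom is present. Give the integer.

2

F0 = init (8 atoms)
F1 = F0 ∪ {at(a,a), at(a,f), at(c,c), holds(a), marked(c), on(c), on(f)}  (15 atoms)
F2 = F1 ∪ {at(c,a), at(c,f)}  (17 atoms)
goal ⊆ F2  ⇒  h_max = 2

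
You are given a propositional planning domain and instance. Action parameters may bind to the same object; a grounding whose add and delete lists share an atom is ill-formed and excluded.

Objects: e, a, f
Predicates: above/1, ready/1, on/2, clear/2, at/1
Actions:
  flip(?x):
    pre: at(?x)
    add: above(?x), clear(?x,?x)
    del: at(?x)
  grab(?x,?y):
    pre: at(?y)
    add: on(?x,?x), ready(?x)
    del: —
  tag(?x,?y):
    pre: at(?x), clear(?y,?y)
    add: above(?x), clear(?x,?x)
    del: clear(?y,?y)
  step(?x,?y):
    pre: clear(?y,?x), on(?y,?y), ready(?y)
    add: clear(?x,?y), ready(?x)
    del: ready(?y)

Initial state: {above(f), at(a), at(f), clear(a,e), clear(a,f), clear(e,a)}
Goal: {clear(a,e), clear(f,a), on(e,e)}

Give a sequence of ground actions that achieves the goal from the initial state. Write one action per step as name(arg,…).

grab(e,a); grab(a,a); step(f,a)

1. grab(e,a)  →  {above(f), at(a), at(f), clear(a,e), clear(a,f), clear(e,a), on(e,e), ready(e)}
2. grab(a,a)  →  {above(f), at(a), at(f), clear(a,e), clear(a,f), clear(e,a), on(a,a), on(e,e), ready(a), ready(e)}
3. step(f,a)  →  {above(f), at(a), at(f), clear(a,e), clear(a,f), clear(e,a), clear(f,a), on(a,a), on(e,e), ready(e), ready(f)}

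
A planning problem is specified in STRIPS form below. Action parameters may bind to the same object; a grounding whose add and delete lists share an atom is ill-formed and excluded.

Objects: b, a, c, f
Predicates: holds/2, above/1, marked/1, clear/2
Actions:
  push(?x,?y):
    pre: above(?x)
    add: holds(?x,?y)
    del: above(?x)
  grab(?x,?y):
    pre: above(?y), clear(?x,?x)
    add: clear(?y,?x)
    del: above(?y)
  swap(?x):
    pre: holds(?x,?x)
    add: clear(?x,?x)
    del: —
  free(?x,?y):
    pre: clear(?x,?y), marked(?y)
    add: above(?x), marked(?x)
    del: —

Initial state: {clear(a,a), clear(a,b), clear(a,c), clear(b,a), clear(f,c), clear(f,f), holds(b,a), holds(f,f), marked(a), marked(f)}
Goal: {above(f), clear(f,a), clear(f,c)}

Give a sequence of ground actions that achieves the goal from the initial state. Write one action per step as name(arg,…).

free(f,f); grab(a,f); free(f,a)

1. free(f,f)  →  {above(f), clear(a,a), clear(a,b), clear(a,c), clear(b,a), clear(f,c), clear(f,f), holds(b,a), holds(f,f), marked(a), marked(f)}
2. grab(a,f)  →  {clear(a,a), clear(a,b), clear(a,c), clear(b,a), clear(f,a), clear(f,c), clear(f,f), holds(b,a), holds(f,f), marked(a), marked(f)}
3. free(f,a)  →  {above(f), clear(a,a), clear(a,b), clear(a,c), clear(b,a), clear(f,a), clear(f,c), clear(f,f), holds(b,a), holds(f,f), marked(a), marked(f)}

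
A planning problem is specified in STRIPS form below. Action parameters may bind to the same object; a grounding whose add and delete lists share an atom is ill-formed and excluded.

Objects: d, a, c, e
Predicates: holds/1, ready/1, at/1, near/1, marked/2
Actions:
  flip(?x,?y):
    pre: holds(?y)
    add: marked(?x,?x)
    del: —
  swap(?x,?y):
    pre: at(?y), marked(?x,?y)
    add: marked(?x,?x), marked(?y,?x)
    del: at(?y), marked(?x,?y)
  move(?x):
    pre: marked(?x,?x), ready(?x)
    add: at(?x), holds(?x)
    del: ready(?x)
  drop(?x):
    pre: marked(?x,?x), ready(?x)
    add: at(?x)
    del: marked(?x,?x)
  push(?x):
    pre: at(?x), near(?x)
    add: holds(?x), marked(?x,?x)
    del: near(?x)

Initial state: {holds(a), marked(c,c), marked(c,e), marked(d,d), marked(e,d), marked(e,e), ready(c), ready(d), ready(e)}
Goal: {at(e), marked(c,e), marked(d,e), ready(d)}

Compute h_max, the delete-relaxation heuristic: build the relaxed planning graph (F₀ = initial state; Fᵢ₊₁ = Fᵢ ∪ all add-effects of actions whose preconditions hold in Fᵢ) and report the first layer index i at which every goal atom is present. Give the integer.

F0 = init (9 atoms)
F1 = F0 ∪ {at(c), at(d), at(e), holds(c), holds(d), holds(e), marked(a,a)}  (16 atoms)
F2 = F1 ∪ {marked(d,e), marked(e,c)}  (18 atoms)
goal ⊆ F2  ⇒  h_max = 2

2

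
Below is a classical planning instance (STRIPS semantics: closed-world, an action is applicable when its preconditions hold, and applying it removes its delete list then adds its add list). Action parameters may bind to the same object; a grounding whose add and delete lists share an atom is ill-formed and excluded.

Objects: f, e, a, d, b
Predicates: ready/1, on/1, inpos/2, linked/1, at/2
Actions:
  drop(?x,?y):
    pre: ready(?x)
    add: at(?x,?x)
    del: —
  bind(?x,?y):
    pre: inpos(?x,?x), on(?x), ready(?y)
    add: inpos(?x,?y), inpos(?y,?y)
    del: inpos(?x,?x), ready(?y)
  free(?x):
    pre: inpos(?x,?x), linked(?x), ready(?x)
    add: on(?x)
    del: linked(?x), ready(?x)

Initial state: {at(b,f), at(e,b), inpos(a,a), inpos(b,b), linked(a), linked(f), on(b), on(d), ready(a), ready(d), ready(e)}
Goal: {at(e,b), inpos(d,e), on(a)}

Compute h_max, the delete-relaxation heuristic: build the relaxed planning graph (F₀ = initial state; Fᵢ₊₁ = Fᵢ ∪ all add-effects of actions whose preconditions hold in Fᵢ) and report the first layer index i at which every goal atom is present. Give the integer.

2

F0 = init (11 atoms)
F1 = F0 ∪ {at(a,a), at(d,d), at(e,e), inpos(b,a), inpos(b,d), inpos(b,e), inpos(d,d), inpos(e,e), on(a)}  (20 atoms)
F2 = F1 ∪ {inpos(a,d), inpos(a,e), inpos(d,a), inpos(d,e)}  (24 atoms)
goal ⊆ F2  ⇒  h_max = 2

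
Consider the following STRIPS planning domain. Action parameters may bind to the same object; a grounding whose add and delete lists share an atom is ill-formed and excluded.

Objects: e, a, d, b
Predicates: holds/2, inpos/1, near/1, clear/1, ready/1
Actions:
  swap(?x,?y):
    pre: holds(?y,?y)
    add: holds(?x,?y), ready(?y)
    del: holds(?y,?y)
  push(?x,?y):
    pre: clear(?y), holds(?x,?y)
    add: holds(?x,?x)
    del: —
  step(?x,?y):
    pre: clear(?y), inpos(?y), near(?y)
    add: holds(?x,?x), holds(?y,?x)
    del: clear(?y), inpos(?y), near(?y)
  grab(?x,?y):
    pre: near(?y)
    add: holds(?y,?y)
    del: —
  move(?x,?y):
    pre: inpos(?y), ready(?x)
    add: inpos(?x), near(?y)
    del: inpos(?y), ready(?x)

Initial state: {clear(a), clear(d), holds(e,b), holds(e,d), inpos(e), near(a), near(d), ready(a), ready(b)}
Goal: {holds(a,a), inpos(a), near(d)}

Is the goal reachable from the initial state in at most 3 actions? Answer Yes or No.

1. grab(e,a)  →  {clear(a), clear(d), holds(a,a), holds(e,b), holds(e,d), inpos(e), near(a), near(d), ready(a), ready(b)}
2. move(a,e)  →  {clear(a), clear(d), holds(a,a), holds(e,b), holds(e,d), inpos(a), near(a), near(d), near(e), ready(b)}
optimal plan length = 2; 2 ≤ 3

Yes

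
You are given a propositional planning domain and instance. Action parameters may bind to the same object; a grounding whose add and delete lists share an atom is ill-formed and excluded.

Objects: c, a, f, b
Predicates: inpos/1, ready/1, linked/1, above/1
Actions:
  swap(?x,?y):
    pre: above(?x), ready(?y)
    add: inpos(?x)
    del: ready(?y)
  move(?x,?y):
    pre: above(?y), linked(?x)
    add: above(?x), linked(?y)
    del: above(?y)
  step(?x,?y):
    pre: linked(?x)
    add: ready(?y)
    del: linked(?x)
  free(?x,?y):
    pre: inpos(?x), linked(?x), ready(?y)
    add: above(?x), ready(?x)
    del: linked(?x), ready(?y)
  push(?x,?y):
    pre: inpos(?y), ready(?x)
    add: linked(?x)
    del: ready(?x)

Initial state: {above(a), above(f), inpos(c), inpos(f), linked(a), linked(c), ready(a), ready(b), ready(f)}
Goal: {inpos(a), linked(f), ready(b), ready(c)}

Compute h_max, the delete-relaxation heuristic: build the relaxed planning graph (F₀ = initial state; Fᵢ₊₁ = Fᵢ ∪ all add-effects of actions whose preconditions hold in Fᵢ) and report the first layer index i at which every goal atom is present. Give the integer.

1

F0 = init (9 atoms)
F1 = F0 ∪ {above(c), inpos(a), linked(b), linked(f), ready(c)}  (14 atoms)
goal ⊆ F1  ⇒  h_max = 1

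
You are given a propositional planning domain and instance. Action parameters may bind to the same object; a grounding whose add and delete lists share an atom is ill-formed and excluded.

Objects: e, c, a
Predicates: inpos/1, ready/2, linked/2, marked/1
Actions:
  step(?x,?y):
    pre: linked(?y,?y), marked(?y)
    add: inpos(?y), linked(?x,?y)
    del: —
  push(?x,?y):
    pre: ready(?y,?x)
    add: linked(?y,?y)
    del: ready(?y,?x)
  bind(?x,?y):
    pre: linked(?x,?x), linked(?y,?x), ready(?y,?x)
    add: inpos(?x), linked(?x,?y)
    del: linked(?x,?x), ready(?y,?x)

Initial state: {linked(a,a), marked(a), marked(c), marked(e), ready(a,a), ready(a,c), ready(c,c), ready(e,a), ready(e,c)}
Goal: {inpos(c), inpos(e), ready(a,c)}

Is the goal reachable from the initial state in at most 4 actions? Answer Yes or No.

1. push(c,e)  →  {linked(a,a), linked(e,e), marked(a), marked(c), marked(e), ready(a,a), ready(a,c), ready(c,c), ready(e,a)}
2. step(e,e)  →  {inpos(e), linked(a,a), linked(e,e), marked(a), marked(c), marked(e), ready(a,a), ready(a,c), ready(c,c), ready(e,a)}
3. push(c,c)  →  {inpos(e), linked(a,a), linked(c,c), linked(e,e), marked(a), marked(c), marked(e), ready(a,a), ready(a,c), ready(e,a)}
4. step(e,c)  →  {inpos(c), inpos(e), linked(a,a), linked(c,c), linked(e,c), linked(e,e), marked(a), marked(c), marked(e), ready(a,a), ready(a,c), ready(e,a)}
optimal plan length = 4; 4 ≤ 4

Yes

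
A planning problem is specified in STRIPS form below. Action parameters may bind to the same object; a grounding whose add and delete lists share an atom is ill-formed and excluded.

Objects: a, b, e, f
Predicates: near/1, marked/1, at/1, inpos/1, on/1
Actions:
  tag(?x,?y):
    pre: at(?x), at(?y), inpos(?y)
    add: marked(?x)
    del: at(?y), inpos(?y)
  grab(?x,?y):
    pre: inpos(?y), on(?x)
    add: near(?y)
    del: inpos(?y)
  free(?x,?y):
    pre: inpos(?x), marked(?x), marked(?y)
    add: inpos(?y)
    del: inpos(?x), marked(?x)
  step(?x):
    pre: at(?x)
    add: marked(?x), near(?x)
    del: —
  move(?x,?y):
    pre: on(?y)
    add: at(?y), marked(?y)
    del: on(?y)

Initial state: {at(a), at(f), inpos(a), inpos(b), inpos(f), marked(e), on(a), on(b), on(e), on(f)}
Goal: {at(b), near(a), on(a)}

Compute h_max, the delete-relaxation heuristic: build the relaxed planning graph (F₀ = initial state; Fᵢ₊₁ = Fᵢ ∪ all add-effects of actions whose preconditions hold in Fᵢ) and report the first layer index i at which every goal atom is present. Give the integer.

F0 = init (10 atoms)
F1 = F0 ∪ {at(b), at(e), marked(a), marked(b), marked(f), near(a), near(b), near(f)}  (18 atoms)
goal ⊆ F1  ⇒  h_max = 1

1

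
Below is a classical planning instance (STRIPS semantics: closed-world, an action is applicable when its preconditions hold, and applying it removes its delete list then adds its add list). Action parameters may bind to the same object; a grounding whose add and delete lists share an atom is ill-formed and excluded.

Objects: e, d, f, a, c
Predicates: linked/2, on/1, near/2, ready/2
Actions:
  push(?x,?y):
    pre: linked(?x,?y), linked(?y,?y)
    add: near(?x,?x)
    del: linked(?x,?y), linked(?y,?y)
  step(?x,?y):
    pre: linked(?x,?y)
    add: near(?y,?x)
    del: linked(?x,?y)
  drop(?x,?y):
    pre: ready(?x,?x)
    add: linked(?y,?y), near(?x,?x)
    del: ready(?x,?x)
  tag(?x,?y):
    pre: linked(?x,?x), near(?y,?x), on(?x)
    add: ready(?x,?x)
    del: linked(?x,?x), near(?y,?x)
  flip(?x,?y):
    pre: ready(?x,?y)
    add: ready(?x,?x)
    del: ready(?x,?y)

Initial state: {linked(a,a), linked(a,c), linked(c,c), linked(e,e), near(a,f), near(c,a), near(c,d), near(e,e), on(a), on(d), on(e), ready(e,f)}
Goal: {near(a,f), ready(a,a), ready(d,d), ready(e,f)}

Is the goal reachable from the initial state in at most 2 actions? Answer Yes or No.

No

1. tag(e,e)  →  {linked(a,a), linked(a,c), linked(c,c), near(a,f), near(c,a), near(c,d), on(a), on(d), on(e), ready(e,e), ready(e,f)}
2. drop(e,d)  →  {linked(a,a), linked(a,c), linked(c,c), linked(d,d), near(a,f), near(c,a), near(c,d), near(e,e), on(a), on(d), on(e), ready(e,f)}
3. tag(d,c)  →  {linked(a,a), linked(a,c), linked(c,c), near(a,f), near(c,a), near(e,e), on(a), on(d), on(e), ready(d,d), ready(e,f)}
4. tag(a,c)  →  {linked(a,c), linked(c,c), near(a,f), near(e,e), on(a), on(d), on(e), ready(a,a), ready(d,d), ready(e,f)}
optimal plan length = 4; 4 > 2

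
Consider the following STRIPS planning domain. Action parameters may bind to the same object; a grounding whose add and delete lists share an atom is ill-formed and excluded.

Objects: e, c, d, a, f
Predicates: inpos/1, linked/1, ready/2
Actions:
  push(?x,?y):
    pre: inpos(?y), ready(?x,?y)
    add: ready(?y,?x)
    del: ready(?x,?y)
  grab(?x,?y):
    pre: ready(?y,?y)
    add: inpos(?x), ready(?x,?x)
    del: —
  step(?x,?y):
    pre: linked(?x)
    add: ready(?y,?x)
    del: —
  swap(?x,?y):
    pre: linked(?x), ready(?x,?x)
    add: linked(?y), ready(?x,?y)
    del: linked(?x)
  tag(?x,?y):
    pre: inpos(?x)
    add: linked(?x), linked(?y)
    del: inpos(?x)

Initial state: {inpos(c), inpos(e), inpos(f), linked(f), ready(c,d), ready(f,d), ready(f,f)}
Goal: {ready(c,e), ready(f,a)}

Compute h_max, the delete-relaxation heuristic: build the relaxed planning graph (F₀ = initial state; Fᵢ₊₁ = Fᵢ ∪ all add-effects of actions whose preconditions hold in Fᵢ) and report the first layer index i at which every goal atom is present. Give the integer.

F0 = init (7 atoms)
F1 = F0 ∪ {inpos(a), inpos(d), linked(a), linked(c), linked(d), linked(e), ready(a,a), ready(a,f), ready(c,c), ready(c,f), ready(d,d), ready(d,f), ready(e,e), ready(e,f), ready(f,a), ready(f,c), ready(f,e)}  (24 atoms)
F2 = F1 ∪ {ready(a,c), ready(a,d), ready(a,e), ready(c,a), ready(c,e), ready(d,a), ready(d,c), ready(d,e), ready(e,a), ready(e,c), ready(e,d)}  (35 atoms)
goal ⊆ F2  ⇒  h_max = 2

2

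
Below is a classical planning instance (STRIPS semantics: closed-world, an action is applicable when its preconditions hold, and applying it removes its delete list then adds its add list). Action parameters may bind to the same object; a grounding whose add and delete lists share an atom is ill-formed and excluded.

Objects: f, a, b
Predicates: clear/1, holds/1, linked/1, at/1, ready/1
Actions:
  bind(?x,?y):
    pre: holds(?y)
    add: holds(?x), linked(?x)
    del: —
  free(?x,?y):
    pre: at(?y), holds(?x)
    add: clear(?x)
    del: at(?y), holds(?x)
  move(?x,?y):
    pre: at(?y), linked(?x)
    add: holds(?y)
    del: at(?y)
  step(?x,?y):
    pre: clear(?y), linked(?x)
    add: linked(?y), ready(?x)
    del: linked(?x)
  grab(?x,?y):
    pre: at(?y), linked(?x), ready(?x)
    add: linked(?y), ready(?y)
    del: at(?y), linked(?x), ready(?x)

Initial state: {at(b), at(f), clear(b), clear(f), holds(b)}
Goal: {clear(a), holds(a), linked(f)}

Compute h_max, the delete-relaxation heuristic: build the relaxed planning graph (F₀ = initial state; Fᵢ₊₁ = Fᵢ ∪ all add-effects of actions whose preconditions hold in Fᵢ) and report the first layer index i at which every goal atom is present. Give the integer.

F0 = init (5 atoms)
F1 = F0 ∪ {holds(a), holds(f), linked(a), linked(b), linked(f)}  (10 atoms)
F2 = F1 ∪ {clear(a), ready(a), ready(b), ready(f)}  (14 atoms)
goal ⊆ F2  ⇒  h_max = 2

2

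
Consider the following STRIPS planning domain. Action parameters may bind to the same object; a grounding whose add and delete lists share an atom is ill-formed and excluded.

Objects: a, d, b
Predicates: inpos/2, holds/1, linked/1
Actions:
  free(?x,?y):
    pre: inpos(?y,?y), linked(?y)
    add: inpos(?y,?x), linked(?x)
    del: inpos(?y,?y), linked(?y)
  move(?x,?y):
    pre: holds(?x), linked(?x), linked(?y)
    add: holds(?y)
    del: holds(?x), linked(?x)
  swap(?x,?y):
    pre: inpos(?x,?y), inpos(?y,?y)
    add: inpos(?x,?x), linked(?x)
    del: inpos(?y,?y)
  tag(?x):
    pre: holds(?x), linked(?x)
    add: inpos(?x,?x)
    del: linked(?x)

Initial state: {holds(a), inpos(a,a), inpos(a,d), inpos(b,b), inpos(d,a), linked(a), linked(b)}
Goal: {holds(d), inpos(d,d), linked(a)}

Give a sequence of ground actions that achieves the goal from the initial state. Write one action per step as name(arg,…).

swap(d,a); move(a,d); free(a,b)

1. swap(d,a)  →  {holds(a), inpos(a,d), inpos(b,b), inpos(d,a), inpos(d,d), linked(a), linked(b), linked(d)}
2. move(a,d)  →  {holds(d), inpos(a,d), inpos(b,b), inpos(d,a), inpos(d,d), linked(b), linked(d)}
3. free(a,b)  →  {holds(d), inpos(a,d), inpos(b,a), inpos(d,a), inpos(d,d), linked(a), linked(d)}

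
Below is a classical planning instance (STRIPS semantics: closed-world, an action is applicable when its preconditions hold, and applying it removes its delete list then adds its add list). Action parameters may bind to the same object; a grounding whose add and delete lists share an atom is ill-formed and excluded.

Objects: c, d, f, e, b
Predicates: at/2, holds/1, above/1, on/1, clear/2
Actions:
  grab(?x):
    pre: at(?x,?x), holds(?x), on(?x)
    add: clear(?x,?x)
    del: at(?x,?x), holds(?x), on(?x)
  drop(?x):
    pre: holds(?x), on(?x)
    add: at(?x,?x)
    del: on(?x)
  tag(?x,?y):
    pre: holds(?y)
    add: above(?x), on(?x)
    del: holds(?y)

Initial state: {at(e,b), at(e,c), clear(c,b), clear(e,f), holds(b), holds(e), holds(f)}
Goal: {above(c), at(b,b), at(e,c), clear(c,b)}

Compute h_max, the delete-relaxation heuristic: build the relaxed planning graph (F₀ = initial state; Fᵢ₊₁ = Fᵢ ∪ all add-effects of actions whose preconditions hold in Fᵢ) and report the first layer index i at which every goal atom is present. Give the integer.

2

F0 = init (7 atoms)
F1 = F0 ∪ {above(b), above(c), above(d), above(e), above(f), on(b), on(c), on(d), on(e), on(f)}  (17 atoms)
F2 = F1 ∪ {at(b,b), at(e,e), at(f,f)}  (20 atoms)
goal ⊆ F2  ⇒  h_max = 2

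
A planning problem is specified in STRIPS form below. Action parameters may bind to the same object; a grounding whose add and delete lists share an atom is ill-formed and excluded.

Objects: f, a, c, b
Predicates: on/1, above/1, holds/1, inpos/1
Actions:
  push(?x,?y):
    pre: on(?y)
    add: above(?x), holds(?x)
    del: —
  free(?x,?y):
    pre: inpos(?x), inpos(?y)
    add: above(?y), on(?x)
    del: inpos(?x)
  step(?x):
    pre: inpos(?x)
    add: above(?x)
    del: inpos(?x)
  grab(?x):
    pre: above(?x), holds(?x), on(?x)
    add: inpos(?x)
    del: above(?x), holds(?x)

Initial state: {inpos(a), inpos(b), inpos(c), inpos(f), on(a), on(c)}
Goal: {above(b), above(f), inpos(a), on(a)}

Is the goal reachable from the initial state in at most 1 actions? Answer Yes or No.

No

1. push(f,a)  →  {above(f), holds(f), inpos(a), inpos(b), inpos(c), inpos(f), on(a), on(c)}
2. push(b,a)  →  {above(b), above(f), holds(b), holds(f), inpos(a), inpos(b), inpos(c), inpos(f), on(a), on(c)}
optimal plan length = 2; 2 > 1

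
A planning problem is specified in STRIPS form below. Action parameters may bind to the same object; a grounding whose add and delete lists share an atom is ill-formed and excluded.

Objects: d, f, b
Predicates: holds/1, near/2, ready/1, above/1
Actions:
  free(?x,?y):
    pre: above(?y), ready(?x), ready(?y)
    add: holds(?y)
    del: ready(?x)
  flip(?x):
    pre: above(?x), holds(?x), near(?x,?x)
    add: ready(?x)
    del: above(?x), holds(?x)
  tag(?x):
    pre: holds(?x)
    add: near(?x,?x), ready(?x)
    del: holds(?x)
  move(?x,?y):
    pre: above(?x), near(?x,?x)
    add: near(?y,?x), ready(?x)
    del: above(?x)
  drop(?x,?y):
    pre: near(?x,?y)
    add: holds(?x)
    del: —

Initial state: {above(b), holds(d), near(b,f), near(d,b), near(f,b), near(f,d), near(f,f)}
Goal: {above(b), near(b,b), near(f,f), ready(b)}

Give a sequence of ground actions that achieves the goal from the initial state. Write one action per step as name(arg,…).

1. drop(b,f)  →  {above(b), holds(b), holds(d), near(b,f), near(d,b), near(f,b), near(f,d), near(f,f)}
2. tag(b)  →  {above(b), holds(d), near(b,b), near(b,f), near(d,b), near(f,b), near(f,d), near(f,f), ready(b)}

drop(b,f); tag(b)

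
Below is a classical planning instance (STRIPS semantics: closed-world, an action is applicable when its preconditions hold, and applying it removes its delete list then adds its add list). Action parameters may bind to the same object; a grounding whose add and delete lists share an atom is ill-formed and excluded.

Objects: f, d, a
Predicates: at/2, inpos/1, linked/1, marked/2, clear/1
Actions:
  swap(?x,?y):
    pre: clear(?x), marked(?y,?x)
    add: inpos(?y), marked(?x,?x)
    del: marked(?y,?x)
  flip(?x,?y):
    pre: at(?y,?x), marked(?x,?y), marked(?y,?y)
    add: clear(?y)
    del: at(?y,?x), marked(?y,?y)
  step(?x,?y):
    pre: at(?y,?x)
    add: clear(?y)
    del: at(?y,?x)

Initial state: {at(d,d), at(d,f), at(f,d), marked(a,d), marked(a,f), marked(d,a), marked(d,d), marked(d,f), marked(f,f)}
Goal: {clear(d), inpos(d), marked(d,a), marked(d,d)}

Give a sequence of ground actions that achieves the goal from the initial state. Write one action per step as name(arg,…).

flip(d,f); swap(f,d); step(f,d)

1. flip(d,f)  →  {at(d,d), at(d,f), clear(f), marked(a,d), marked(a,f), marked(d,a), marked(d,d), marked(d,f)}
2. swap(f,d)  →  {at(d,d), at(d,f), clear(f), inpos(d), marked(a,d), marked(a,f), marked(d,a), marked(d,d), marked(f,f)}
3. step(f,d)  →  {at(d,d), clear(d), clear(f), inpos(d), marked(a,d), marked(a,f), marked(d,a), marked(d,d), marked(f,f)}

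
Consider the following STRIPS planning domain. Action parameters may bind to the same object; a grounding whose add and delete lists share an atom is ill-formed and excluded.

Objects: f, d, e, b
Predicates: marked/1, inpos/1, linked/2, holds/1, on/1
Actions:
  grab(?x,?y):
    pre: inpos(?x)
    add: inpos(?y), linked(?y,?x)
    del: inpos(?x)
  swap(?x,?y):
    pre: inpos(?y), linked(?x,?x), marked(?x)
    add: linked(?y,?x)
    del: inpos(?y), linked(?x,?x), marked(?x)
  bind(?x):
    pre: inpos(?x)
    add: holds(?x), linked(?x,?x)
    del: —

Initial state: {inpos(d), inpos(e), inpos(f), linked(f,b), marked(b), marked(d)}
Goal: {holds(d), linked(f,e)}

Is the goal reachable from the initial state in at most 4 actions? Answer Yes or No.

Yes

1. grab(e,f)  →  {inpos(d), inpos(f), linked(f,b), linked(f,e), marked(b), marked(d)}
2. bind(d)  →  {holds(d), inpos(d), inpos(f), linked(d,d), linked(f,b), linked(f,e), marked(b), marked(d)}
optimal plan length = 2; 2 ≤ 4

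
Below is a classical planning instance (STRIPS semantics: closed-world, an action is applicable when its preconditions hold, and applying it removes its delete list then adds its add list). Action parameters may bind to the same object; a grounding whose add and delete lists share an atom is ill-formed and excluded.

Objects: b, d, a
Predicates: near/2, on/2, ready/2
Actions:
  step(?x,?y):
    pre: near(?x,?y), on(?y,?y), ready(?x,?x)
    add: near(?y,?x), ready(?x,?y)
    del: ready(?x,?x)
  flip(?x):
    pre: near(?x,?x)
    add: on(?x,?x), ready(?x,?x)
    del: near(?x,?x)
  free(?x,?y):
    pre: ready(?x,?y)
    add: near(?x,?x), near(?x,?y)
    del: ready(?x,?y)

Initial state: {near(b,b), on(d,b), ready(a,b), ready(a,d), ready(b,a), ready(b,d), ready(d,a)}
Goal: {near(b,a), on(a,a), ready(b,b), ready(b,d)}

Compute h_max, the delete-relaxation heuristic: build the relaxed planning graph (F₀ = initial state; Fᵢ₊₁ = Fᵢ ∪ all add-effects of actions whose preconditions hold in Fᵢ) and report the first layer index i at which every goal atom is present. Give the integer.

F0 = init (7 atoms)
F1 = F0 ∪ {near(a,a), near(a,b), near(a,d), near(b,a), near(b,d), near(d,a), near(d,d), on(b,b), ready(b,b)}  (16 atoms)
F2 = F1 ∪ {on(a,a), on(d,d), ready(a,a), ready(d,d)}  (20 atoms)
goal ⊆ F2  ⇒  h_max = 2

2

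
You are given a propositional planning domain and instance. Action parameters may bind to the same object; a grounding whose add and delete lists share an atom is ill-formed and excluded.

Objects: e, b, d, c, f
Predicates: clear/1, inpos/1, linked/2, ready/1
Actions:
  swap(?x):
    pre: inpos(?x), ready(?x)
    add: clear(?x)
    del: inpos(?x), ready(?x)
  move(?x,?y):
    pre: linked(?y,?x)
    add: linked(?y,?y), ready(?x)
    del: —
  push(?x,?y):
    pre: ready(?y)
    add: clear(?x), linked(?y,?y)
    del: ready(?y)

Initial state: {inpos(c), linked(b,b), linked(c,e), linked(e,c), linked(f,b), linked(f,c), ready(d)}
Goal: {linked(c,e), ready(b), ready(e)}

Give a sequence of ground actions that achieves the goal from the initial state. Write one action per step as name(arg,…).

move(e,c); move(b,b)

1. move(e,c)  →  {inpos(c), linked(b,b), linked(c,c), linked(c,e), linked(e,c), linked(f,b), linked(f,c), ready(d), ready(e)}
2. move(b,b)  →  {inpos(c), linked(b,b), linked(c,c), linked(c,e), linked(e,c), linked(f,b), linked(f,c), ready(b), ready(d), ready(e)}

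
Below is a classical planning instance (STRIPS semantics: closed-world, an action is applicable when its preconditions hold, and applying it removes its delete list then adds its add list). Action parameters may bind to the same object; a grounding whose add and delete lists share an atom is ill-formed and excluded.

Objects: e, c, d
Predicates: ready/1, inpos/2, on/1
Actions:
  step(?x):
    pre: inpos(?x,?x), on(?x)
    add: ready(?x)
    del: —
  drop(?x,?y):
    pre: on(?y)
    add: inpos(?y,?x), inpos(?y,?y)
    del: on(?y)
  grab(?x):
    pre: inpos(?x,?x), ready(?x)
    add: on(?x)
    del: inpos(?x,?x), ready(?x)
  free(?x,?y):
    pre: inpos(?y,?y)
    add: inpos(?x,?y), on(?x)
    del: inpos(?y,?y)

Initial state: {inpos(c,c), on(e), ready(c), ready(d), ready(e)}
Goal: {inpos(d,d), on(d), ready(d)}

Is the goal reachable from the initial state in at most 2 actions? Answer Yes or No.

No

1. drop(e,e)  →  {inpos(c,c), inpos(e,e), ready(c), ready(d), ready(e)}
2. free(d,e)  →  {inpos(c,c), inpos(d,e), on(d), ready(c), ready(d), ready(e)}
3. drop(e,d)  →  {inpos(c,c), inpos(d,d), inpos(d,e), ready(c), ready(d), ready(e)}
4. free(d,c)  →  {inpos(d,c), inpos(d,d), inpos(d,e), on(d), ready(c), ready(d), ready(e)}
optimal plan length = 4; 4 > 2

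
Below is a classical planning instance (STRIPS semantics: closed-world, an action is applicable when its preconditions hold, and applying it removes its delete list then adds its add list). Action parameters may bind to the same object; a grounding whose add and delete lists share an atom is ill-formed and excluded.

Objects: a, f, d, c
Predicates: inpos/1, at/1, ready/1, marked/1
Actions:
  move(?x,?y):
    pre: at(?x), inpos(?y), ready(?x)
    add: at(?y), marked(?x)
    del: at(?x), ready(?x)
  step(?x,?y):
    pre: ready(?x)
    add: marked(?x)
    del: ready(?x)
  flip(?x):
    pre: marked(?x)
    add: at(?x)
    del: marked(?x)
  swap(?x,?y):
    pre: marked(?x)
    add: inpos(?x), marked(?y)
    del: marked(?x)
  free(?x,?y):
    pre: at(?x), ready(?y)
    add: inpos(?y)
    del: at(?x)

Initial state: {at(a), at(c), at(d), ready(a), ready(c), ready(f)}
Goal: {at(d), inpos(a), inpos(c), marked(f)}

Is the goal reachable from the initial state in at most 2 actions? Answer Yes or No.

No

1. step(a,a)  →  {at(a), at(c), at(d), marked(a), ready(c), ready(f)}
2. swap(a,f)  →  {at(a), at(c), at(d), inpos(a), marked(f), ready(c), ready(f)}
3. free(a,c)  →  {at(c), at(d), inpos(a), inpos(c), marked(f), ready(c), ready(f)}
optimal plan length = 3; 3 > 2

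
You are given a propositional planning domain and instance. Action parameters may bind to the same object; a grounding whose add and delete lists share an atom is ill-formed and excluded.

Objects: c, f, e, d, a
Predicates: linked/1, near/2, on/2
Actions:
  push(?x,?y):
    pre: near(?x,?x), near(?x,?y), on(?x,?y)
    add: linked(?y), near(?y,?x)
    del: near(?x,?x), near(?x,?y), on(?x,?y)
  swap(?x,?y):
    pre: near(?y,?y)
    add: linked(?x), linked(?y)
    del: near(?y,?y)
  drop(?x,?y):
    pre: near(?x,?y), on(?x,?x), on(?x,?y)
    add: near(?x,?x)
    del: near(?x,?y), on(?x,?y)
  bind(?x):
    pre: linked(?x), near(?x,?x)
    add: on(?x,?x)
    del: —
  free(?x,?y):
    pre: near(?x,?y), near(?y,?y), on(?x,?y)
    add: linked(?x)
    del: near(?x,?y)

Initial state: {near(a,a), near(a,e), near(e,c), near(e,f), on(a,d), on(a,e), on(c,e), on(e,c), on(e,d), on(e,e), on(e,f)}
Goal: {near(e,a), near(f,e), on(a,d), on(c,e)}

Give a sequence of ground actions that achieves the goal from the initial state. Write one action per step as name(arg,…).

1. push(a,e)  →  {linked(e), near(e,a), near(e,c), near(e,f), on(a,d), on(c,e), on(e,c), on(e,d), on(e,e), on(e,f)}
2. drop(e,c)  →  {linked(e), near(e,a), near(e,e), near(e,f), on(a,d), on(c,e), on(e,d), on(e,e), on(e,f)}
3. push(e,f)  →  {linked(e), linked(f), near(e,a), near(f,e), on(a,d), on(c,e), on(e,d), on(e,e)}

push(a,e); drop(e,c); push(e,f)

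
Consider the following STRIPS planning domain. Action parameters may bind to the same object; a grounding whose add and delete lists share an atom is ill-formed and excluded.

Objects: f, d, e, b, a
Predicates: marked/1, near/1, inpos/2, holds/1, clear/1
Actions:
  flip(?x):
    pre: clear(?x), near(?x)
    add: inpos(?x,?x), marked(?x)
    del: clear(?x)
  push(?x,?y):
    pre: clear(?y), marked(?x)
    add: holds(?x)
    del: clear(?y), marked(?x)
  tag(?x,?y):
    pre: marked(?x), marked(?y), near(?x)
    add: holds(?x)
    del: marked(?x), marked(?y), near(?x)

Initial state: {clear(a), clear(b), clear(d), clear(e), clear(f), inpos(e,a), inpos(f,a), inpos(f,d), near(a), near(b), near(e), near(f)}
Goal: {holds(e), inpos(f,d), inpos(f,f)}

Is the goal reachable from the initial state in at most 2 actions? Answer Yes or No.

No

1. flip(f)  →  {clear(a), clear(b), clear(d), clear(e), inpos(e,a), inpos(f,a), inpos(f,d), inpos(f,f), marked(f), near(a), near(b), near(e), near(f)}
2. flip(e)  →  {clear(a), clear(b), clear(d), inpos(e,a), inpos(e,e), inpos(f,a), inpos(f,d), inpos(f,f), marked(e), marked(f), near(a), near(b), near(e), near(f)}
3. push(e,d)  →  {clear(a), clear(b), holds(e), inpos(e,a), inpos(e,e), inpos(f,a), inpos(f,d), inpos(f,f), marked(f), near(a), near(b), near(e), near(f)}
optimal plan length = 3; 3 > 2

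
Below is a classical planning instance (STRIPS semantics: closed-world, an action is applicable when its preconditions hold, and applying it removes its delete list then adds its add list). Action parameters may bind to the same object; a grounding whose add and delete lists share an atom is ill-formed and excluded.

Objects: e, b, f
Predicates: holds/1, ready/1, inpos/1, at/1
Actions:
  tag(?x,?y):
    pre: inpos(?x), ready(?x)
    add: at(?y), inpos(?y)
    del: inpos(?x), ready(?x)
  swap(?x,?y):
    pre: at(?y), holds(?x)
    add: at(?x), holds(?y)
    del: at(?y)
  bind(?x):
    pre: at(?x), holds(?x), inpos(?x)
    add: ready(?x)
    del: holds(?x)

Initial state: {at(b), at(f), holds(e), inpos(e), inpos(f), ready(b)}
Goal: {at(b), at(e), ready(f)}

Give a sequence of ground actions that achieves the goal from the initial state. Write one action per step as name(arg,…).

1. swap(e,f)  →  {at(b), at(e), holds(e), holds(f), inpos(e), inpos(f), ready(b)}
2. swap(f,e)  →  {at(b), at(f), holds(e), holds(f), inpos(e), inpos(f), ready(b)}
3. bind(f)  →  {at(b), at(f), holds(e), inpos(e), inpos(f), ready(b), ready(f)}
4. swap(e,f)  →  {at(b), at(e), holds(e), holds(f), inpos(e), inpos(f), ready(b), ready(f)}

swap(e,f); swap(f,e); bind(f); swap(e,f)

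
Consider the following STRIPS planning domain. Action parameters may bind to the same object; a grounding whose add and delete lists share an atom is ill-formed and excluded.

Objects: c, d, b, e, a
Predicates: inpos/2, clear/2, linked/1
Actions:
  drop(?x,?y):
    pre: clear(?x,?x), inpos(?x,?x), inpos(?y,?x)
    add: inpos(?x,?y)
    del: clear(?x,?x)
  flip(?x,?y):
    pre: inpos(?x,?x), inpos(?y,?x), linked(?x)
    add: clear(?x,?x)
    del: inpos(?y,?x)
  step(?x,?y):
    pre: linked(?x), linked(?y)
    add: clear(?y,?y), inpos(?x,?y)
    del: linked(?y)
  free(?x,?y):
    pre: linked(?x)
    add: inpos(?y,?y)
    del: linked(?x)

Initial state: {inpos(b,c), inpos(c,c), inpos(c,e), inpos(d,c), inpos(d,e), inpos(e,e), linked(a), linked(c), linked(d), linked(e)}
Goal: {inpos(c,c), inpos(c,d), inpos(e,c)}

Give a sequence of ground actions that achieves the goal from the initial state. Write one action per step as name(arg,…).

step(c,d); step(e,c)

1. step(c,d)  →  {clear(d,d), inpos(b,c), inpos(c,c), inpos(c,d), inpos(c,e), inpos(d,c), inpos(d,e), inpos(e,e), linked(a), linked(c), linked(e)}
2. step(e,c)  →  {clear(c,c), clear(d,d), inpos(b,c), inpos(c,c), inpos(c,d), inpos(c,e), inpos(d,c), inpos(d,e), inpos(e,c), inpos(e,e), linked(a), linked(e)}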